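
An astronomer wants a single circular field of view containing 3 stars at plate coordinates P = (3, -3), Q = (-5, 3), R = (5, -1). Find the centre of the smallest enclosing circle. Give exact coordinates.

(0, 1)

Side lengths²: PQ² = 100, PR² = 8, QR² = 116.
Since QR² = 116 ≥ 100 + 8 = 108, the angle opposite QR is not acute, so the smallest enclosing circle has QR as diameter.
Centre = midpoint of QR = (0, 1), r² = 116/4 = 29.
Centre = (0, 1).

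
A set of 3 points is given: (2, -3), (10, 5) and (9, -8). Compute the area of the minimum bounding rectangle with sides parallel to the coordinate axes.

104

x ranges over [2, 10], width 8.
y ranges over [-8, 5], height 13.
Area = 8 × 13 = 104.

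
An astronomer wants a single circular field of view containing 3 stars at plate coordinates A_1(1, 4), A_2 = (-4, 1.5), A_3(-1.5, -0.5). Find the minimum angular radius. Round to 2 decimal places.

Side lengths²: A_1A_2² = 31.25, A_1A_3² = 26.5, A_2A_3² = 10.25.
Since A_1A_2² = 31.25 < 26.5 + 10.25 = 36.75, the triangle is acute, so the smallest enclosing circle is the circumcircle.
Circumcentre = (-67/52, 121/52), r² = 10865/1352.
r = √(10865/1352) ≈ 2.83.

2.83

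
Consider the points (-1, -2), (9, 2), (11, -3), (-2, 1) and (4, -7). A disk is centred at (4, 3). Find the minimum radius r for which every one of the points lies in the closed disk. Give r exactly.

10

The required radius is the distance from (4, 3) to the farthest point.
Squared distances: 50, 26, 85, 40, 100.
Maximum is 100, attained at (4, -7).
r = √100 = 10.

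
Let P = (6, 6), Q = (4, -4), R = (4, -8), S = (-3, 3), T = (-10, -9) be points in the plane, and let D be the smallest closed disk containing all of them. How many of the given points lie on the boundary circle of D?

2

A smallest enclosing disk is always determined by at most three of the input points on its boundary.
The farthest pair is P–T with squared distance 481. The circle on this segment as diameter has centre (-2, -1.5) and r² = 481/4 = 120.25.
Check Q: distance² to centre = 42.25 ≤ 120.25, so it lies inside.
All remaining points lie in this disk, and no smaller disk contains both endpoints, so this is the minimum enclosing circle.
The points at distance exactly r from the centre are P, T — 2 points.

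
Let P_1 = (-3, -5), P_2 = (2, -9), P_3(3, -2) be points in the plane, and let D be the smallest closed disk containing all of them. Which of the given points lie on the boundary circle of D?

P_1, P_2, P_3

Side lengths²: P_1P_2² = 41, P_1P_3² = 45, P_2P_3² = 50.
Since P_2P_3² = 50 < 45 + 41 = 86, the triangle is acute, so the smallest enclosing circle is the circumcircle.
Circumcentre = (23/26, -137/26), r² = 5125/338.
The points at distance exactly r from the centre are P_1, P_2, P_3 — 3 points.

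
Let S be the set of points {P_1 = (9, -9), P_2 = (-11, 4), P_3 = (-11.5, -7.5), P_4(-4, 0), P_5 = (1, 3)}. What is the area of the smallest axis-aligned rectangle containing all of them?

266.5

x ranges over [-11.5, 9], width 20.5.
y ranges over [-9, 4], height 13.
Area = 20.5 × 13 = 266.5.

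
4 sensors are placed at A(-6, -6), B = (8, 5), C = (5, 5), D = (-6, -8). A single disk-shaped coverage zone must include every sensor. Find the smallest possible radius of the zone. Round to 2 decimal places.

The farthest pair is B–D with squared distance 365. The circle on this segment as diameter has centre (1, -1.5) and r² = 365/4 = 91.25.
Check A: distance² to centre = 69.25 ≤ 91.25, so it lies inside.
All remaining points lie in this disk, and no smaller disk contains both endpoints, so this is the minimum enclosing circle.
r = √(91.25) ≈ 9.55.

9.55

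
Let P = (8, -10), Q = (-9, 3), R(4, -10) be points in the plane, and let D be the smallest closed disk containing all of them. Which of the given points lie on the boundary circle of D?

Side lengths²: PQ² = 458, PR² = 16, QR² = 338.
Since PQ² = 458 ≥ 338 + 16 = 354, the angle opposite PQ is not acute, so the smallest enclosing circle has PQ as diameter.
Centre = midpoint of PQ = (-0.5, -3.5), r² = 458/4 = 114.5.
The points at distance exactly r from the centre are P, Q — 2 points.

P, Q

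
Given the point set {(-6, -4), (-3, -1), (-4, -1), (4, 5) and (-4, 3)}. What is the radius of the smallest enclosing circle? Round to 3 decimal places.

The minimum enclosing circle of a finite set is fixed by two of the points (as a diameter) or three (as a circumcircle).
The farthest pair is (-6, -4)–(4, 5) with squared distance 181. The circle on this segment as diameter has centre (-1, 0.5) and r² = 181/4 = 45.25.
Check (-3, -1): distance² to centre = 6.25 ≤ 45.25, so it lies inside.
All remaining points lie in this disk, and no smaller disk contains both endpoints, so this is the minimum enclosing circle.
r = √(45.25) ≈ 6.727.

6.727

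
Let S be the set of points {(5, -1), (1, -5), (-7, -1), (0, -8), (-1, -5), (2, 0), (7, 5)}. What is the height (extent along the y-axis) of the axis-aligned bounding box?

max y = 5, min y = -8, so height = 13.

13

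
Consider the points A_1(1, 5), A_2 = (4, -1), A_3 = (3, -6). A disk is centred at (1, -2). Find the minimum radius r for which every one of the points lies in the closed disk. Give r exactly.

7

The required radius is the distance from (1, -2) to the farthest point.
Squared distances: 49, 10, 20.
Maximum is 49, attained at A_1.
r = √49 = 7.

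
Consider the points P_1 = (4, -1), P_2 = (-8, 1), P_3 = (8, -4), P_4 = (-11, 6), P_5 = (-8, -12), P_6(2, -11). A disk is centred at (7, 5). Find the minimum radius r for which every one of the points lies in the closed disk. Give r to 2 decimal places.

The required radius is the distance from (7, 5) to the farthest point.
Squared distances: 45, 241, 82, 325, 514, 281.
Maximum is 514, attained at P_5.
r = √514 ≈ 22.67.

22.67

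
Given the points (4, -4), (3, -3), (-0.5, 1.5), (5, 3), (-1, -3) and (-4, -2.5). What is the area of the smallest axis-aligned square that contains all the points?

81

The bounding box has width 9 and height 7.
An axis-aligned square enclosing the set must have side ≥ max(width, height).
So the minimum side is max(9, 7) = 9.
Area = 9² = 81.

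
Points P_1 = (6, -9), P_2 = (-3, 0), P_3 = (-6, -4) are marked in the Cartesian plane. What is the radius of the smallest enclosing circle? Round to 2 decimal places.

Side lengths²: P_1P_2² = 162, P_1P_3² = 169, P_2P_3² = 25.
Since P_1P_3² = 169 < 162 + 25 = 187, the triangle is acute, so the smallest enclosing circle is the circumcircle.
Circumcentre = (5/14, -79/14), r² = 4225/98.
r = √(4225/98) ≈ 6.57.

6.57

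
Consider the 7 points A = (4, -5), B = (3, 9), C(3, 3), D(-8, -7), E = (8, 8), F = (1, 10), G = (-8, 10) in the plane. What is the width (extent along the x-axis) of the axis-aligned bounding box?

max x = 8, min x = -8, so width = 16.

16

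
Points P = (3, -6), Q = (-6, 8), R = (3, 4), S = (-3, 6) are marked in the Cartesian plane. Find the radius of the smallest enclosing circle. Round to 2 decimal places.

8.32

The minimum enclosing circle of a finite set is fixed by two of the points (as a diameter) or three (as a circumcircle).
The farthest pair is P–Q with squared distance 277. The circle on this segment as diameter has centre (-1.5, 1) and r² = 277/4 = 69.25.
Check R: distance² to centre = 29.25 ≤ 69.25, so it lies inside.
All remaining points lie in this disk, and no smaller disk contains both endpoints, so this is the minimum enclosing circle.
r = √(69.25) ≈ 8.32.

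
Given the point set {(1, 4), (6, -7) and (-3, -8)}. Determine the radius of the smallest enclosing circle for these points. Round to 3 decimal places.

6.654

Call the three points A, B, C in the order given.
Side lengths²: AB² = 146, AC² = 160, BC² = 82.
Since AC² = 160 < 146 + 82 = 228, the triangle is acute, so the smallest enclosing circle is the circumcircle.
Circumcentre = (25/26, -69/26), r² = 14965/338.
r = √(14965/338) ≈ 6.654.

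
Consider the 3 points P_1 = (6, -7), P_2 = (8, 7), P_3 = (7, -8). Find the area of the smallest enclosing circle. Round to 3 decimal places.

Side lengths²: P_1P_2² = 200, P_1P_3² = 2, P_2P_3² = 226.
Since P_2P_3² = 226 ≥ 200 + 2 = 202, the angle opposite P_2P_3 is not acute, so the smallest enclosing circle has P_2P_3 as diameter.
Centre = midpoint of P_2P_3 = (7.5, -0.5), r² = 226/4 = 56.5.
Area = π·r² = π·56.5 ≈ 177.500.

177.500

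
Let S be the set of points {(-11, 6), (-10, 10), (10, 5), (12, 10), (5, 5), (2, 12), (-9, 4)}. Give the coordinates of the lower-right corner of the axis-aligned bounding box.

(12, 4)

x-range [-11, 12], y-range [4, 12].
The lower-right corner is (12, 4).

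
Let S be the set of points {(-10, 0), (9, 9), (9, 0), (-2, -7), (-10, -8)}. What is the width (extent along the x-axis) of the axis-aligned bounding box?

max x = 9, min x = -10, so width = 19.

19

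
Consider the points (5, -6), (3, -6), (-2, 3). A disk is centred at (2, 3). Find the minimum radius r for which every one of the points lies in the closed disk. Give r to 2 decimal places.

9.49

The required radius is the distance from (2, 3) to the farthest point.
Squared distances: 90, 82, 16.
Maximum is 90, attained at (5, -6).
r = √90 ≈ 9.49.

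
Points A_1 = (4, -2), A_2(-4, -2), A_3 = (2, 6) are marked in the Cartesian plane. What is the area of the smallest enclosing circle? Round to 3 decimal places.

83.449

Side lengths²: A_1A_2² = 64, A_1A_3² = 68, A_2A_3² = 100.
Since A_2A_3² = 100 < 68 + 64 = 132, the triangle is acute, so the smallest enclosing circle is the circumcircle.
Circumcentre = (0, 1.25), r² = 26.5625.
Area = π·r² = π·26.5625 ≈ 83.449.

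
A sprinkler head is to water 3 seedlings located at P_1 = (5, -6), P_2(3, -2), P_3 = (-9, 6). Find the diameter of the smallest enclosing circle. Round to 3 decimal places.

18.439

Side lengths²: P_1P_2² = 20, P_1P_3² = 340, P_2P_3² = 208.
Since P_1P_3² = 340 ≥ 208 + 20 = 228, the angle opposite P_1P_3 is not acute, so the smallest enclosing circle has P_1P_3 as diameter.
Centre = midpoint of P_1P_3 = (-2, 0), r² = 340/4 = 85.
Diameter = 2r = 2√85 ≈ 18.439.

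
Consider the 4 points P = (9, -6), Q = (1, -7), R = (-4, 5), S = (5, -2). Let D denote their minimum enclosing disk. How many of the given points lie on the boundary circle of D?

2

The farthest pair is P–R with squared distance 290. The circle on this segment as diameter has centre (2.5, -0.5) and r² = 290/4 = 72.5.
Check Q: distance² to centre = 44.5 ≤ 72.5, so it lies inside.
All remaining points lie in this disk, and no smaller disk contains both endpoints, so this is the minimum enclosing circle.
The points at distance exactly r from the centre are P, R — 2 points.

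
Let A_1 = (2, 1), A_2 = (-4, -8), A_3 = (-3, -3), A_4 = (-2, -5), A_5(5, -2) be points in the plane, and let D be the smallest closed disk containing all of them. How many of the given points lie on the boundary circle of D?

3

The minimum enclosing circle of a finite set is fixed by two of the points (as a diameter) or three (as a circumcircle).
The minimum enclosing circle is determined by three boundary points: A_1, A_2, A_5.
Their circumcentre is (-0.1, -4.1) with r² = 30.42.
The farthest remaining point A_3 is at distance² 9.62 ≤ 30.42.
The points at distance exactly r from the centre are A_1, A_2, A_5 — 3 points.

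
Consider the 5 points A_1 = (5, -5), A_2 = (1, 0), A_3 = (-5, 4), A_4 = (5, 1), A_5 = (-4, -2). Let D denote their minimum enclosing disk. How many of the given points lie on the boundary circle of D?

The farthest pair is A_1–A_3 with squared distance 181. The circle on this segment as diameter has centre (0, -0.5) and r² = 181/4 = 45.25.
Check A_2: distance² to centre = 1.25 ≤ 45.25, so it lies inside.
All remaining points lie in this disk, and no smaller disk contains both endpoints, so this is the minimum enclosing circle.
The points at distance exactly r from the centre are A_1, A_3 — 2 points.

2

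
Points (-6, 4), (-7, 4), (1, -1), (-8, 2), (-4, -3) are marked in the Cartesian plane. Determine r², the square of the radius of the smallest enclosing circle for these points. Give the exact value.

2225/98

By Welzl's lemma the MEC is supported by two points (diametrically opposite) or three points (on a circumcircle).
The minimum enclosing circle is determined by three boundary points: (-7, 4), (1, -1), (-8, 2).
Their circumcentre is (-47/14, 13/14) with r² = 2225/98.
The farthest remaining point (-6, 4) is at distance² 1609/98 ≤ 2225/98.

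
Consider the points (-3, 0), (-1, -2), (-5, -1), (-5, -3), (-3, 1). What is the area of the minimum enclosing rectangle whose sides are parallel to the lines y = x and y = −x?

In coordinates u = x + y, v = x − y the rectangle is axis-aligned; the map (x,y)→(u,v) scales areas by 2.
u-values: -3, -3, -6, -8, -2; range = -2 − (-8) = 6.
v-values: -3, 1, -4, -2, -4; range = 1 − (-4) = 5.
Area = (6 × 5) / 2 = 15.

15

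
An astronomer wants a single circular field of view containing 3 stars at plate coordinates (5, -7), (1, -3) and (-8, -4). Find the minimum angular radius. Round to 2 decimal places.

Call the three points A, B, C in the order given.
Side lengths²: AB² = 32, AC² = 178, BC² = 82.
Since AC² = 178 ≥ 82 + 32 = 114, the angle opposite AC is not acute, so the smallest enclosing circle has AC as diameter.
Centre = midpoint of AC = (-1.5, -5.5), r² = 178/4 = 44.5.
r = √(44.5) ≈ 6.67.

6.67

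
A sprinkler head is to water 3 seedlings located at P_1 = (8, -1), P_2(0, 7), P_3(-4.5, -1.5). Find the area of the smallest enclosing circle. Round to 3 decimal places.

Side lengths²: P_1P_2² = 128, P_1P_3² = 156.5, P_2P_3² = 92.5.
Since P_1P_3² = 156.5 < 128 + 92.5 = 220.5, the triangle is acute, so the smallest enclosing circle is the circumcircle.
Circumcentre = (87/52, 35/52), r² = 57905/1352.
Area = π·r² = π·57905/1352 ≈ 134.552.

134.552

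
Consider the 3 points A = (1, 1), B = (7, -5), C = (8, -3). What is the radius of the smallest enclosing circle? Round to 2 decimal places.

4.24

Side lengths²: AB² = 72, AC² = 65, BC² = 5.
Since AB² = 72 ≥ 65 + 5 = 70, the angle opposite AB is not acute, so the smallest enclosing circle has AB as diameter.
Centre = midpoint of AB = (4, -2), r² = 72/4 = 18.
r = √18 ≈ 4.24.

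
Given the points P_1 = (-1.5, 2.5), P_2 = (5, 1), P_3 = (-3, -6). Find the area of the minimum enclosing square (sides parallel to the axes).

72.25

The bounding box has width 8 and height 8.5.
An axis-aligned square enclosing the set must have side ≥ max(width, height).
So the minimum side is max(8, 8.5) = 8.5.
Area = 8.5² = 72.25.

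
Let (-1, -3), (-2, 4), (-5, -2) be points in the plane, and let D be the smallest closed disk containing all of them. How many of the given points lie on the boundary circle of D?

Call the three points A, B, C in the order given.
Side lengths²: AB² = 50, AC² = 17, BC² = 45.
Since AB² = 50 < 45 + 17 = 62, the triangle is acute, so the smallest enclosing circle is the circumcircle.
Circumcentre = (-41/18, 7/18), r² = 2125/162.
The points at distance exactly r from the centre are (-1, -3), (-2, 4), (-5, -2) — 3 points.

3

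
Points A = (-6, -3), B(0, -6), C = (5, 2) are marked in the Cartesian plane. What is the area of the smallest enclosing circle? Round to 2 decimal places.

Side lengths²: AB² = 45, AC² = 146, BC² = 89.
Since AC² = 146 ≥ 89 + 45 = 134, the angle opposite AC is not acute, so the smallest enclosing circle has AC as diameter.
Centre = midpoint of AC = (-0.5, -0.5), r² = 146/4 = 36.5.
Area = π·r² = π·36.5 ≈ 114.67.

114.67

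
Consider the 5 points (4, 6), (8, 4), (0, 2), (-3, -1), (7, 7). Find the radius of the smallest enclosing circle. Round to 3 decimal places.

6.403

By Welzl's lemma the MEC is supported by two points (diametrically opposite) or three points (on a circumcircle).
The farthest pair is (-3, -1)–(7, 7) with squared distance 164. The circle on this segment as diameter has centre (2, 3) and r² = 164/4 = 41.
Check (4, 6): distance² to centre = 13 ≤ 41, so it lies inside.
All remaining points lie in this disk, and no smaller disk contains both endpoints, so this is the minimum enclosing circle.
r = √41 ≈ 6.403.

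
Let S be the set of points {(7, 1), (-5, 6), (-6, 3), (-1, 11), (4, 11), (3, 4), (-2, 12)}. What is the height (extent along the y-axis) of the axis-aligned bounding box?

max y = 12, min y = 1, so height = 11.

11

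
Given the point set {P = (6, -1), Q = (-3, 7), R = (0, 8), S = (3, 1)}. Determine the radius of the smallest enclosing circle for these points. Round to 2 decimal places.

6.02

The farthest pair is P–Q with squared distance 145. The circle on this segment as diameter has centre (1.5, 3) and r² = 145/4 = 36.25.
Check R: distance² to centre = 27.25 ≤ 36.25, so it lies inside.
All remaining points lie in this disk, and no smaller disk contains both endpoints, so this is the minimum enclosing circle.
r = √(36.25) ≈ 6.02.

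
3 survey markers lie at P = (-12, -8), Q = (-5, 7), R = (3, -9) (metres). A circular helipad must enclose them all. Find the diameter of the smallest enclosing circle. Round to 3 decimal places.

19.187

Side lengths²: PQ² = 274, PR² = 226, QR² = 320.
Since QR² = 320 < 274 + 226 = 500, the triangle is acute, so the smallest enclosing circle is the circumcircle.
Circumcentre = (-119/29, -74/29), r² = 77405/841.
Diameter = 2r = 2√(77405/841) ≈ 19.187.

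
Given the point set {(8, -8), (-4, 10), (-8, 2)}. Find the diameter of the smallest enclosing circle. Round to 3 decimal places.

Call the three points A, B, C in the order given.
Side lengths²: AB² = 468, AC² = 356, BC² = 80.
Since AB² = 468 ≥ 356 + 80 = 436, the angle opposite AB is not acute, so the smallest enclosing circle has AB as diameter.
Centre = midpoint of AB = (2, 1), r² = 468/4 = 117.
Diameter = 2r = 2√117 ≈ 21.633.

21.633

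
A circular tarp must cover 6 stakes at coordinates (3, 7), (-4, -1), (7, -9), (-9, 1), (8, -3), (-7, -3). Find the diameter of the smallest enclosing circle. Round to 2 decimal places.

A smallest enclosing disk is always determined by at most three of the input points on its boundary.
The minimum enclosing circle is determined by three boundary points: (3, 7), (7, -9), (-9, 1).
Their circumcentre is (1/9, -20/9) with r² = 7565/81.
The farthest remaining point (8, -3) is at distance² 5090/81 ≤ 7565/81.
Diameter = 2r = 2√(7565/81) ≈ 19.33.

19.33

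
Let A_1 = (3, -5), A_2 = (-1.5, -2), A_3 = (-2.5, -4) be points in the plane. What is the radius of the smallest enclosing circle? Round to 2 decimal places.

Side lengths²: A_1A_2² = 29.25, A_1A_3² = 31.25, A_2A_3² = 5.
Since A_1A_3² = 31.25 < 29.25 + 5 = 34.25, the triangle is acute, so the smallest enclosing circle is the circumcircle.
Circumcentre = (0.3125, -4.15625), r² = 7.9345703125.
r = √(7.9345703125) ≈ 2.82.

2.82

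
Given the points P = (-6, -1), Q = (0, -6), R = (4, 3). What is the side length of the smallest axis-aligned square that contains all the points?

10

The bounding box has width 10 and height 9.
An axis-aligned square enclosing the set must have side ≥ max(width, height).
So the minimum side is max(10, 9) = 10.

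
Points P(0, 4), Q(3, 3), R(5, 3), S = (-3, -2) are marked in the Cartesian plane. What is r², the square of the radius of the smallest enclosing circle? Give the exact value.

22.25

The minimum enclosing circle of a finite set is fixed by two of the points (as a diameter) or three (as a circumcircle).
The farthest pair is R–S with squared distance 89. The circle on this segment as diameter has centre (1, 0.5) and r² = 89/4 = 22.25.
Check P: distance² to centre = 13.25 ≤ 22.25, so it lies inside.
All remaining points lie in this disk, and no smaller disk contains both endpoints, so this is the minimum enclosing circle.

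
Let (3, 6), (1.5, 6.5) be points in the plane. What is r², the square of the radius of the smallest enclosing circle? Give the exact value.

0.625

The smallest circle enclosing two points has them as diameter endpoints.
Centre = midpoint = (2.25, 6.25); r² = |(3, 6)−(1.5, 6.5)|²/4 = 2.5/4 = 0.625.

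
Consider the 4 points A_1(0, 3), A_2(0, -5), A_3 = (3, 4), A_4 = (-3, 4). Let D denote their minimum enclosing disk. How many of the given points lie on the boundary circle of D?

The minimum enclosing circle of a finite set is fixed by two of the points (as a diameter) or three (as a circumcircle).
The minimum enclosing circle is determined by three boundary points: A_2, A_3, A_4.
Their circumcentre is (0, 0) with r² = 25.
The farthest remaining point A_1 is at distance² 9 ≤ 25.
The points at distance exactly r from the centre are A_2, A_3, A_4 — 3 points.

3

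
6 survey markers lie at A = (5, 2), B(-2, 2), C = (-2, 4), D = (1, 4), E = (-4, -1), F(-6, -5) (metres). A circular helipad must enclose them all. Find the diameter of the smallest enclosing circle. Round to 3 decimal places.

13.038

The farthest pair is A–F with squared distance 170. The circle on this segment as diameter has centre (-0.5, -1.5) and r² = 170/4 = 42.5.
Check B: distance² to centre = 14.5 ≤ 42.5, so it lies inside.
All remaining points lie in this disk, and no smaller disk contains both endpoints, so this is the minimum enclosing circle.
Diameter = 2r = 2√(42.5) ≈ 13.038.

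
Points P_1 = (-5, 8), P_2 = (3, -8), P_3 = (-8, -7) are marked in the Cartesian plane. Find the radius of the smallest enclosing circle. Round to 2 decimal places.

9.00

Side lengths²: P_1P_2² = 320, P_1P_3² = 234, P_2P_3² = 122.
Since P_1P_2² = 320 < 234 + 122 = 356, the triangle is acute, so the smallest enclosing circle is the circumcircle.
Circumcentre = (-13/7, -3/7), r² = 3965/49.
r = √(3965/49) ≈ 9.00.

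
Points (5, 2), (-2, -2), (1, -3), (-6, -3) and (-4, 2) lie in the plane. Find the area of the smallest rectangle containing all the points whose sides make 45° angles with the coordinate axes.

In coordinates u = x + y, v = x − y the rectangle is axis-aligned; the map (x,y)→(u,v) scales areas by 2.
u-values: 7, -4, -2, -9, -2; range = 7 − (-9) = 16.
v-values: 3, 0, 4, -3, -6; range = 4 − (-6) = 10.
Area = (16 × 10) / 2 = 80.

80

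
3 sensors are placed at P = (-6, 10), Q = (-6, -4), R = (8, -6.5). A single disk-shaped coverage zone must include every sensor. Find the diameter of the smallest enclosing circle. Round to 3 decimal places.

21.639

Side lengths²: PQ² = 196, PR² = 468.25, QR² = 202.25.
Since PR² = 468.25 ≥ 202.25 + 196 = 398.25, the angle opposite PR is not acute, so the smallest enclosing circle has PR as diameter.
Centre = midpoint of PR = (1, 1.75), r² = 468.25/4 = 117.0625.
Diameter = 2r = 2√(117.0625) ≈ 21.639.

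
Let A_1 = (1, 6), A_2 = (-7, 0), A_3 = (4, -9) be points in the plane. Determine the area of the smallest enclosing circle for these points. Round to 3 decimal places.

Side lengths²: A_1A_2² = 100, A_1A_3² = 234, A_2A_3² = 202.
Since A_1A_3² = 234 < 202 + 100 = 302, the triangle is acute, so the smallest enclosing circle is the circumcircle.
Circumcentre = (15/23, -43/23), r² = 32825/529.
Area = π·r² = π·32825/529 ≈ 194.939.

194.939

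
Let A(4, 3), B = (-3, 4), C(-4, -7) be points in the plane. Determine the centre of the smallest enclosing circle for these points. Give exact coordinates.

(-10/39, -70/39)

Side lengths²: AB² = 50, AC² = 164, BC² = 122.
Since AC² = 164 < 122 + 50 = 172, the triangle is acute, so the smallest enclosing circle is the circumcircle.
Circumcentre = (-10/39, -70/39), r² = 62525/1521.
Centre = (-10/39, -70/39).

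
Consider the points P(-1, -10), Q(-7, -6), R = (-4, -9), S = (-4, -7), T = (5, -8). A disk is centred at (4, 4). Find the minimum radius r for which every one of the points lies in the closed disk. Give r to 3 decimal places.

15.264

The required radius is the distance from (4, 4) to the farthest point.
Squared distances: 221, 221, 233, 185, 145.
Maximum is 233, attained at R.
r = √233 ≈ 15.264.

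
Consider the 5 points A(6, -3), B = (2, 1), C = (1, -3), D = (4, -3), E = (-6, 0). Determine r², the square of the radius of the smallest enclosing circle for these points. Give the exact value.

A smallest enclosing disk is always determined by at most three of the input points on its boundary.
The farthest pair is A–E with squared distance 153. The circle on this segment as diameter has centre (0, -1.5) and r² = 153/4 = 38.25.
Check B: distance² to centre = 10.25 ≤ 38.25, so it lies inside.
All remaining points lie in this disk, and no smaller disk contains both endpoints, so this is the minimum enclosing circle.

38.25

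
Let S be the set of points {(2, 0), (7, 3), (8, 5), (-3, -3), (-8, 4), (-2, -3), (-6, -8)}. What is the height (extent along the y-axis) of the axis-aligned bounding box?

13

max y = 5, min y = -8, so height = 13.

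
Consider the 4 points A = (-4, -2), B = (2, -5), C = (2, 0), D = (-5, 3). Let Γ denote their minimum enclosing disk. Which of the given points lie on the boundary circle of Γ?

The minimum enclosing circle of a finite set is fixed by two of the points (as a diameter) or three (as a circumcircle).
The farthest pair is B–D with squared distance 113. The circle on this segment as diameter has centre (-1.5, -1) and r² = 113/4 = 28.25.
Check A: distance² to centre = 7.25 ≤ 28.25, so it lies inside.
All remaining points lie in this disk, and no smaller disk contains both endpoints, so this is the minimum enclosing circle.
The points at distance exactly r from the centre are B, D — 2 points.

B, D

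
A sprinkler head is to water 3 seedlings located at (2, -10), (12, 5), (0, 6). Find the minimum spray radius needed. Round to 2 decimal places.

9.21

Call the three points A, B, C in the order given.
Side lengths²: AB² = 325, AC² = 260, BC² = 145.
Since AB² = 325 < 260 + 145 = 405, the triangle is acute, so the smallest enclosing circle is the circumcircle.
Circumcentre = (103/19, -55/38), r² = 122525/1444.
r = √(122525/1444) ≈ 9.21.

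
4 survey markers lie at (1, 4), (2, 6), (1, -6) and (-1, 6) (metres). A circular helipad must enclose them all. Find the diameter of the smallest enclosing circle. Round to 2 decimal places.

A smallest enclosing disk is always determined by at most three of the input points on its boundary.
The minimum enclosing circle is determined by three boundary points: (2, 6), (1, -6), (-1, 6).
Their circumcentre is (0.5, 1/12) with r² = 5365/144.
The farthest remaining point (1, 4) is at distance² 2245/144 ≤ 5365/144.
Diameter = 2r = 2√(5365/144) ≈ 12.21.

12.21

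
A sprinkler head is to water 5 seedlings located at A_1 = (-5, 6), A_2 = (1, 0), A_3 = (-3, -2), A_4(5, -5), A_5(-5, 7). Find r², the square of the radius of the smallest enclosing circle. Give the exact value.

The farthest pair is A_4–A_5 with squared distance 244. The circle on this segment as diameter has centre (0, 1) and r² = 244/4 = 61.
Check A_1: distance² to centre = 50 ≤ 61, so it lies inside.
All remaining points lie in this disk, and no smaller disk contains both endpoints, so this is the minimum enclosing circle.

61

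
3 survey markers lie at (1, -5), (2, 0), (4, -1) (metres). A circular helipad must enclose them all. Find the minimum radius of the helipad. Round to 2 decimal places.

2.59

Call the three points A, B, C in the order given.
Side lengths²: AB² = 26, AC² = 25, BC² = 5.
Since AB² = 26 < 25 + 5 = 30, the triangle is acute, so the smallest enclosing circle is the circumcircle.
Circumcentre = (43/22, -57/22), r² = 1625/242.
r = √(1625/242) ≈ 2.59.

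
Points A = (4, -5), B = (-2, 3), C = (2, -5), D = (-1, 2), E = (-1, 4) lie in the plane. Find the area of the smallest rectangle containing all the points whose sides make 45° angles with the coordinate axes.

42

In coordinates u = x + y, v = x − y the rectangle is axis-aligned; the map (x,y)→(u,v) scales areas by 2.
u-values: -1, 1, -3, 1, 3; range = 3 − (-3) = 6.
v-values: 9, -5, 7, -3, -5; range = 9 − (-5) = 14.
Area = (6 × 14) / 2 = 42.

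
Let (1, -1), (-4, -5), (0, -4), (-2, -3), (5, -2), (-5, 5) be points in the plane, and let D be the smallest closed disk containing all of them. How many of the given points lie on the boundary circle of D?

3

A smallest enclosing disk is always determined by at most three of the input points on its boundary.
The minimum enclosing circle is determined by three boundary points: (-4, -5), (5, -2), (-5, 5).
Their circumcentre is (-49/62, 23/62) with r² = 75245/1922.
The farthest remaining point (0, -4) is at distance² 37921/1922 ≤ 75245/1922.
The points at distance exactly r from the centre are (-4, -5), (5, -2), (-5, 5) — 3 points.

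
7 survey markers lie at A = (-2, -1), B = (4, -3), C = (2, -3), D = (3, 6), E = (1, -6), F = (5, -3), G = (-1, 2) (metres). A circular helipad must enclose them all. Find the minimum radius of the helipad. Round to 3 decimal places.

6.083

By Welzl's lemma the MEC is supported by two points (diametrically opposite) or three points (on a circumcircle).
The farthest pair is D–E with squared distance 148. The circle on this segment as diameter has centre (2, 0) and r² = 148/4 = 37.
Check A: distance² to centre = 17 ≤ 37, so it lies inside.
All remaining points lie in this disk, and no smaller disk contains both endpoints, so this is the minimum enclosing circle.
r = √37 ≈ 6.083.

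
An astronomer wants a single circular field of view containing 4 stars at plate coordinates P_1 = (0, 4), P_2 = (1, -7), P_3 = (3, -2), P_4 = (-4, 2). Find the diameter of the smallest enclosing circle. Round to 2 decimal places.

By Welzl's lemma the MEC is supported by two points (diametrically opposite) or three points (on a circumcircle).
The minimum enclosing circle is determined by three boundary points: P_1, P_2, P_4.
Their circumcentre is (6/23, -35/23) with r² = 16165/529.
The farthest remaining point P_3 is at distance² 4090/529 ≤ 16165/529.
Diameter = 2r = 2√(16165/529) ≈ 11.06.

11.06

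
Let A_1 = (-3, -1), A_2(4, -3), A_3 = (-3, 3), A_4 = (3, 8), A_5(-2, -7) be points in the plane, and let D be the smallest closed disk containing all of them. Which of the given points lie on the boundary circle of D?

A smallest enclosing disk is always determined by at most three of the input points on its boundary.
The farthest pair is A_4–A_5 with squared distance 250. The circle on this segment as diameter has centre (0.5, 0.5) and r² = 250/4 = 62.5.
Check A_1: distance² to centre = 14.5 ≤ 62.5, so it lies inside.
All remaining points lie in this disk, and no smaller disk contains both endpoints, so this is the minimum enclosing circle.
The points at distance exactly r from the centre are A_4, A_5 — 2 points.

A_4, A_5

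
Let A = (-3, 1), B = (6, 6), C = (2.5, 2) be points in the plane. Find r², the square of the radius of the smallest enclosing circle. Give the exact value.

Side lengths²: AB² = 106, AC² = 31.25, BC² = 28.25.
Since AB² = 106 ≥ 31.25 + 28.25 = 59.5, the angle opposite AB is not acute, so the smallest enclosing circle has AB as diameter.
Centre = midpoint of AB = (1.5, 3.5), r² = 106/4 = 26.5.

26.5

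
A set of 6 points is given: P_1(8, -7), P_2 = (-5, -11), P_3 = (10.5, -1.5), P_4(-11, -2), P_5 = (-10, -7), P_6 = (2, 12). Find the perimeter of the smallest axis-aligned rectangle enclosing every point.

Width = max x − min x = 10.5 − (-11) = 21.5.
Height = max y − min y = 12 − (-11) = 23.
Perimeter = 2(21.5 + 23) = 89.

89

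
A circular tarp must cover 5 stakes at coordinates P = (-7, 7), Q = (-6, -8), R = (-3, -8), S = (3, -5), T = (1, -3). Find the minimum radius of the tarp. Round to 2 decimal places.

8.07

The minimum enclosing circle is determined by three boundary points: P, Q, S.
Their circumcentre is (-82/23, -7/23) with r² = 34465/529.
The farthest remaining point R is at distance² 31498/529 ≤ 34465/529.
r = √(34465/529) ≈ 8.07.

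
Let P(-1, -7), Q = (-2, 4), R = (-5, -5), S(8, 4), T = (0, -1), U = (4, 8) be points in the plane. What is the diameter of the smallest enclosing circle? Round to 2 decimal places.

16.07

A smallest enclosing disk is always determined by at most three of the input points on its boundary.
The minimum enclosing circle is determined by three boundary points: R, S, U.
Their circumcentre is (15/22, 15/22) with r² = 15625/242.
The farthest remaining point P is at distance² 14965/242 ≤ 15625/242.
Diameter = 2r = 2√(15625/242) ≈ 16.07.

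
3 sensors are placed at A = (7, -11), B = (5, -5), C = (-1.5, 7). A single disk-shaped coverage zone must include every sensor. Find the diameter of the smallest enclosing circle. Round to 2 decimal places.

Side lengths²: AB² = 40, AC² = 396.25, BC² = 186.25.
Since AC² = 396.25 ≥ 186.25 + 40 = 226.25, the angle opposite AC is not acute, so the smallest enclosing circle has AC as diameter.
Centre = midpoint of AC = (2.75, -2), r² = 396.25/4 = 99.0625.
Diameter = 2r = 2√(99.0625) ≈ 19.91.

19.91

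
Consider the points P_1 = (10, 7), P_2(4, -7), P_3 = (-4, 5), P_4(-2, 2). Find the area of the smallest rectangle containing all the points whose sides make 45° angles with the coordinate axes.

200

In coordinates u = x + y, v = x − y the rectangle is axis-aligned; the map (x,y)→(u,v) scales areas by 2.
u-values: 17, -3, 1, 0; range = 17 − (-3) = 20.
v-values: 3, 11, -9, -4; range = 11 − (-9) = 20.
Area = (20 × 20) / 2 = 200.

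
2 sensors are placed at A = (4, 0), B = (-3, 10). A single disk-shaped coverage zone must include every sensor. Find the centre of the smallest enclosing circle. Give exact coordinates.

The smallest circle enclosing two points has them as diameter endpoints.
Centre = midpoint = (0.5, 5); r² = |AB|²/4 = 149/4 = 37.25.
Centre = (0.5, 5).

(0.5, 5)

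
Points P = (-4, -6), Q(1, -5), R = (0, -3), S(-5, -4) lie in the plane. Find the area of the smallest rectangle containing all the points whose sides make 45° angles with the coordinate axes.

24.5

In coordinates u = x + y, v = x − y the rectangle is axis-aligned; the map (x,y)→(u,v) scales areas by 2.
u-values: -10, -4, -3, -9; range = -3 − (-10) = 7.
v-values: 2, 6, 3, -1; range = 6 − (-1) = 7.
Area = (7 × 7) / 2 = 24.5.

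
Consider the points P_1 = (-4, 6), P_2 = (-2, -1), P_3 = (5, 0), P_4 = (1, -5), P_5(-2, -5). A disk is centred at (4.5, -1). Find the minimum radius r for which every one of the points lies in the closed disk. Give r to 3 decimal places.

The required radius is the distance from (4.5, -1) to the farthest point.
Squared distances: 121.25, 42.25, 1.25, 28.25, 58.25.
Maximum is 121.25, attained at P_1.
r = √(121.25) ≈ 11.011.

11.011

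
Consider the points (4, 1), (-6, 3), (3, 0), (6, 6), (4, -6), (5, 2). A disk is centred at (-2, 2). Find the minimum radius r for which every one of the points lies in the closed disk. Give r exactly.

The required radius is the distance from (-2, 2) to the farthest point.
Squared distances: 37, 17, 29, 80, 100, 49.
Maximum is 100, attained at (4, -6).
r = √100 = 10.

10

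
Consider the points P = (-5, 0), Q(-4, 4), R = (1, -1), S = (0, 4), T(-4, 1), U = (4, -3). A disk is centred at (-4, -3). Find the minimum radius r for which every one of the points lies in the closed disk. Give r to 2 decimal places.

8.06

The required radius is the distance from (-4, -3) to the farthest point.
Squared distances: 10, 49, 29, 65, 16, 64.
Maximum is 65, attained at S.
r = √65 ≈ 8.06.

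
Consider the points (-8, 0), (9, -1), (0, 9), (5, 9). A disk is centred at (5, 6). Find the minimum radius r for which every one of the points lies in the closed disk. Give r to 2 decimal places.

The required radius is the distance from (5, 6) to the farthest point.
Squared distances: 205, 65, 34, 9.
Maximum is 205, attained at (-8, 0).
r = √205 ≈ 14.32.

14.32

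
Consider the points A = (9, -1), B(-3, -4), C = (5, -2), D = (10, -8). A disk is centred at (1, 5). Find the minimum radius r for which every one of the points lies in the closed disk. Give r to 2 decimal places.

The required radius is the distance from (1, 5) to the farthest point.
Squared distances: 100, 97, 65, 250.
Maximum is 250, attained at D.
r = √250 ≈ 15.81.

15.81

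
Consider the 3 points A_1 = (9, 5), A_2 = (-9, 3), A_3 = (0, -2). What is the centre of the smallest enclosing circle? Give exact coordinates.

(0, 4)

Side lengths²: A_1A_2² = 328, A_1A_3² = 130, A_2A_3² = 106.
Since A_1A_2² = 328 ≥ 130 + 106 = 236, the angle opposite A_1A_2 is not acute, so the smallest enclosing circle has A_1A_2 as diameter.
Centre = midpoint of A_1A_2 = (0, 4), r² = 328/4 = 82.
Centre = (0, 4).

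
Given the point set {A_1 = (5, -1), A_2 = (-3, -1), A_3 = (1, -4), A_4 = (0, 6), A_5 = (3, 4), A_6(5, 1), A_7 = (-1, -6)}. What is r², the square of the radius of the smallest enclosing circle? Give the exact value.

The farthest pair is A_4–A_7 with squared distance 145. The circle on this segment as diameter has centre (-0.5, 0) and r² = 145/4 = 36.25.
Check A_1: distance² to centre = 31.25 ≤ 36.25, so it lies inside.
All remaining points lie in this disk, and no smaller disk contains both endpoints, so this is the minimum enclosing circle.

36.25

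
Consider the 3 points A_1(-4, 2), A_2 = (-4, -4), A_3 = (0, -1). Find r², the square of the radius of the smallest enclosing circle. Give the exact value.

9.765625

Side lengths²: A_1A_2² = 36, A_1A_3² = 25, A_2A_3² = 25.
Since A_1A_2² = 36 < 25 + 25 = 50, the triangle is acute, so the smallest enclosing circle is the circumcircle.
Circumcentre = (-3.125, -1), r² = 9.765625.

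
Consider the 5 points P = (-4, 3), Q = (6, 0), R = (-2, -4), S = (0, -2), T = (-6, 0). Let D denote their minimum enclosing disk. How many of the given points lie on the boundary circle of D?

A smallest enclosing disk is always determined by at most three of the input points on its boundary.
The farthest pair is Q–T with squared distance 144. The circle on this segment as diameter has centre (0, 0) and r² = 144/4 = 36.
Check P: distance² to centre = 25 ≤ 36, so it lies inside.
All remaining points lie in this disk, and no smaller disk contains both endpoints, so this is the minimum enclosing circle.
The points at distance exactly r from the centre are Q, T — 2 points.

2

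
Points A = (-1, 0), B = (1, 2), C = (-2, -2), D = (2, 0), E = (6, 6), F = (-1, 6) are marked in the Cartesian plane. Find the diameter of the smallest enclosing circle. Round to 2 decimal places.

By Welzl's lemma the MEC is supported by two points (diametrically opposite) or three points (on a circumcircle).
The farthest pair is C–E with squared distance 128. The circle on this segment as diameter has centre (2, 2) and r² = 128/4 = 32.
Check A: distance² to centre = 13 ≤ 32, so it lies inside.
All remaining points lie in this disk, and no smaller disk contains both endpoints, so this is the minimum enclosing circle.
Diameter = 2r = 2√32 ≈ 11.31.

11.31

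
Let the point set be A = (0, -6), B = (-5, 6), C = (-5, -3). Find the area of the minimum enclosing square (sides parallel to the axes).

144

The bounding box has width 5 and height 12.
An axis-aligned square enclosing the set must have side ≥ max(width, height).
So the minimum side is max(5, 12) = 12.
Area = 12² = 144.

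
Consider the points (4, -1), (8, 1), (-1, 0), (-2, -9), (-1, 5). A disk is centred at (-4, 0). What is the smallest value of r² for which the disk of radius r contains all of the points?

The required radius is the distance from (-4, 0) to the farthest point.
Squared distances: 65, 145, 9, 85, 34.
Maximum is 145, attained at (8, 1).

145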